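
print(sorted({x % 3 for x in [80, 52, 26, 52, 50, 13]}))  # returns [1, 2]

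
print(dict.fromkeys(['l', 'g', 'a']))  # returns {'l': None, 'g': None, 'a': None}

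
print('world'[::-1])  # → dlrow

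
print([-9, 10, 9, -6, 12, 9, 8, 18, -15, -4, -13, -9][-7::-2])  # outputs [9, -6, 10]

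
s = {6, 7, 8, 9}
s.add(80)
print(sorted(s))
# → [6, 7, 8, 9, 80]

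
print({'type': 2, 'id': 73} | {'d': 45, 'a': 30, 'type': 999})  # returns {'type': 999, 'id': 73, 'd': 45, 'a': 30}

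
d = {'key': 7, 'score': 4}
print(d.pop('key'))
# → 7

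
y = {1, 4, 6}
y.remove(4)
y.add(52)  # {1, 6, 52}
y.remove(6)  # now {1, 52}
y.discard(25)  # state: {1, 52}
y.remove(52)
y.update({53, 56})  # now {1, 53, 56}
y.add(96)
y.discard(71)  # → {1, 53, 56, 96}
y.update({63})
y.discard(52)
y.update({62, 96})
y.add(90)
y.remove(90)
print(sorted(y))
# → [1, 53, 56, 62, 63, 96]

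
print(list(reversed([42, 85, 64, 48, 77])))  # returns [77, 48, 64, 85, 42]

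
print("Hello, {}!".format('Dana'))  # Hello, Dana!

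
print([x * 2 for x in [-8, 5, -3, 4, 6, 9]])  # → [-16, 10, -6, 8, 12, 18]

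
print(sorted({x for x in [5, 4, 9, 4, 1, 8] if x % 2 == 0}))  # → [4, 8]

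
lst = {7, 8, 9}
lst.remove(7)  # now {8, 9}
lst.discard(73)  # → {8, 9}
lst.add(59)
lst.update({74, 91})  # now {8, 9, 59, 74, 91}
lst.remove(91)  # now {8, 9, 59, 74}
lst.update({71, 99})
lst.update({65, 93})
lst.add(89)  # {8, 9, 59, 65, 71, 74, 89, 93, 99}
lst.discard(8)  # {9, 59, 65, 71, 74, 89, 93, 99}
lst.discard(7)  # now {9, 59, 65, 71, 74, 89, 93, 99}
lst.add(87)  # {9, 59, 65, 71, 74, 87, 89, 93, 99}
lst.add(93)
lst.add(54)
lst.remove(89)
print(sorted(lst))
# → [9, 54, 59, 65, 71, 74, 87, 93, 99]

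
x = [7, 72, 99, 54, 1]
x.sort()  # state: [1, 7, 54, 72, 99]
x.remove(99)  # [1, 7, 54, 72]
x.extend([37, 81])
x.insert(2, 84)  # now [1, 7, 84, 54, 72, 37, 81]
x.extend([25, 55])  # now [1, 7, 84, 54, 72, 37, 81, 25, 55]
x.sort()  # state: [1, 7, 25, 37, 54, 55, 72, 81, 84]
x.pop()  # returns 84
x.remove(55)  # [1, 7, 25, 37, 54, 72, 81]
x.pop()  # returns 81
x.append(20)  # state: [1, 7, 25, 37, 54, 72, 20]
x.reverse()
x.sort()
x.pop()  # 72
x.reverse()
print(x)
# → [54, 37, 25, 20, 7, 1]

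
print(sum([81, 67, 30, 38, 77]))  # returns 293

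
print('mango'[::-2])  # onm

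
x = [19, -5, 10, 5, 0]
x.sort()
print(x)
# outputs [-5, 0, 5, 10, 19]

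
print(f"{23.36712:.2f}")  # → 23.37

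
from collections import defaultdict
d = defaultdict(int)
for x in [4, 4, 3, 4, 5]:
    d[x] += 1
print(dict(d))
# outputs {4: 3, 3: 1, 5: 1}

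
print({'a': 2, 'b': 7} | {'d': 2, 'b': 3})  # {'a': 2, 'b': 3, 'd': 2}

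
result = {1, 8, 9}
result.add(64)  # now {1, 8, 9, 64}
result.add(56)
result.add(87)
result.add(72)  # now {1, 8, 9, 56, 64, 72, 87}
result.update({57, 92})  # {1, 8, 9, 56, 57, 64, 72, 87, 92}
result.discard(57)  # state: {1, 8, 9, 56, 64, 72, 87, 92}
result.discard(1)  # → {8, 9, 56, 64, 72, 87, 92}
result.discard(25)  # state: {8, 9, 56, 64, 72, 87, 92}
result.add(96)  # {8, 9, 56, 64, 72, 87, 92, 96}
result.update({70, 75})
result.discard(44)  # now {8, 9, 56, 64, 70, 72, 75, 87, 92, 96}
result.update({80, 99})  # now {8, 9, 56, 64, 70, 72, 75, 80, 87, 92, 96, 99}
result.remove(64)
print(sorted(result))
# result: [8, 9, 56, 70, 72, 75, 80, 87, 92, 96, 99]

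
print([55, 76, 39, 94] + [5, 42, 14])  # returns [55, 76, 39, 94, 5, 42, 14]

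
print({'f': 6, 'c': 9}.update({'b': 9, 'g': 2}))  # None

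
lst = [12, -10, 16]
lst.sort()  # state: [-10, 12, 16]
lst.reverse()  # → [16, 12, -10]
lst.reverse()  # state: [-10, 12, 16]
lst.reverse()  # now [16, 12, -10]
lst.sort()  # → [-10, 12, 16]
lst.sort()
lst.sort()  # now [-10, 12, 16]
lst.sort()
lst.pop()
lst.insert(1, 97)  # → [-10, 97, 12]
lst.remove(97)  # [-10, 12]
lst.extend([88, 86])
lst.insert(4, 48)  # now [-10, 12, 88, 86, 48]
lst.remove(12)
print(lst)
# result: [-10, 88, 86, 48]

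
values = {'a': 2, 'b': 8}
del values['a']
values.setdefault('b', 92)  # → 8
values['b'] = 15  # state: {'b': 15}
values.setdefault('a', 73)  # 73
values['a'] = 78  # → {'b': 15, 'a': 78}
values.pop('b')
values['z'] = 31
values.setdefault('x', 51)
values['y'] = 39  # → {'a': 78, 'z': 31, 'x': 51, 'y': 39}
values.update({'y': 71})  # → {'a': 78, 'z': 31, 'x': 51, 'y': 71}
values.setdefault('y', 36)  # 71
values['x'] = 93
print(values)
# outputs {'a': 78, 'z': 31, 'x': 93, 'y': 71}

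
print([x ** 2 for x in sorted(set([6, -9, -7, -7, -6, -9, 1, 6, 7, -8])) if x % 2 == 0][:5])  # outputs [64, 36, 36]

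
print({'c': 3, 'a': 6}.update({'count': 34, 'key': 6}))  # None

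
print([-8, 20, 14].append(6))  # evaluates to None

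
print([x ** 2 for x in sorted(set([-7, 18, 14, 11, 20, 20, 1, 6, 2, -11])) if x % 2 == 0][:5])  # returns [4, 36, 196, 324, 400]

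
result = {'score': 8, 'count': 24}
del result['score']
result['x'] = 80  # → {'count': 24, 'x': 80}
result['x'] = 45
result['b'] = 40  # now {'count': 24, 'x': 45, 'b': 40}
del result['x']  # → {'count': 24, 'b': 40}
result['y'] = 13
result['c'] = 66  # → {'count': 24, 'b': 40, 'y': 13, 'c': 66}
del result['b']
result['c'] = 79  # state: {'count': 24, 'y': 13, 'c': 79}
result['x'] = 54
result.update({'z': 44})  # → {'count': 24, 'y': 13, 'c': 79, 'x': 54, 'z': 44}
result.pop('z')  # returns 44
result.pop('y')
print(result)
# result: {'count': 24, 'c': 79, 'x': 54}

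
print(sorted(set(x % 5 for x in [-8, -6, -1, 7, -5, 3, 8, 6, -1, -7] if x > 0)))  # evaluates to [1, 2, 3]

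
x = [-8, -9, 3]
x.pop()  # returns 3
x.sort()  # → [-9, -8]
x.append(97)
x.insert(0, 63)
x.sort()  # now [-9, -8, 63, 97]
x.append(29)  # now [-9, -8, 63, 97, 29]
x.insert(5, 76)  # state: [-9, -8, 63, 97, 29, 76]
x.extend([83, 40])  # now [-9, -8, 63, 97, 29, 76, 83, 40]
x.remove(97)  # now [-9, -8, 63, 29, 76, 83, 40]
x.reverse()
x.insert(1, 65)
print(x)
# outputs [40, 65, 83, 76, 29, 63, -8, -9]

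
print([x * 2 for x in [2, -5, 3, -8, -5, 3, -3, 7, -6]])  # [4, -10, 6, -16, -10, 6, -6, 14, -12]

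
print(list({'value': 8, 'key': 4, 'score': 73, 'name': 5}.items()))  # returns [('value', 8), ('key', 4), ('score', 73), ('name', 5)]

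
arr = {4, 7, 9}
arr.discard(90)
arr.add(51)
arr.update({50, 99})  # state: {4, 7, 9, 50, 51, 99}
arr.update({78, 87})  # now {4, 7, 9, 50, 51, 78, 87, 99}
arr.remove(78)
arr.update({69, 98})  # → {4, 7, 9, 50, 51, 69, 87, 98, 99}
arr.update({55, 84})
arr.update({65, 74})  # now {4, 7, 9, 50, 51, 55, 65, 69, 74, 84, 87, 98, 99}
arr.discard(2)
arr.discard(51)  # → {4, 7, 9, 50, 55, 65, 69, 74, 84, 87, 98, 99}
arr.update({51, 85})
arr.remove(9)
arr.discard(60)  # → {4, 7, 50, 51, 55, 65, 69, 74, 84, 85, 87, 98, 99}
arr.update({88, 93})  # {4, 7, 50, 51, 55, 65, 69, 74, 84, 85, 87, 88, 93, 98, 99}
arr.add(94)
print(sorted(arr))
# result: [4, 7, 50, 51, 55, 65, 69, 74, 84, 85, 87, 88, 93, 94, 98, 99]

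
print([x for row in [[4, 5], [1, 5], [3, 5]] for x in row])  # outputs [4, 5, 1, 5, 3, 5]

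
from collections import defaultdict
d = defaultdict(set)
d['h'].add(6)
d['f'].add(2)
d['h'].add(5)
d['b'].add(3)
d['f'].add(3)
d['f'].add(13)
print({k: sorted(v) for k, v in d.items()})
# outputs {'h': [5, 6], 'f': [2, 3, 13], 'b': [3]}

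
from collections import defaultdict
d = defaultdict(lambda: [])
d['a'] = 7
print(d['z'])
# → []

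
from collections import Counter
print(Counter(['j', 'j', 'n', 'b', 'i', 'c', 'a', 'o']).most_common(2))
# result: [('j', 2), ('n', 1)]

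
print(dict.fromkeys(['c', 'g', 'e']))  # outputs {'c': None, 'g': None, 'e': None}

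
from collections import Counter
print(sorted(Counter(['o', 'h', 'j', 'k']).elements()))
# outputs ['h', 'j', 'k', 'o']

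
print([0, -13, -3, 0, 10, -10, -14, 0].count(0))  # 3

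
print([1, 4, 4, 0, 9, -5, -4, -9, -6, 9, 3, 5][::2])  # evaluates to [1, 4, 9, -4, -6, 3]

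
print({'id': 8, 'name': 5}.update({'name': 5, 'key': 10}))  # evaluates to None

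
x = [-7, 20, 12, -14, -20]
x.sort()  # [-20, -14, -7, 12, 20]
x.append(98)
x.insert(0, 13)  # [13, -20, -14, -7, 12, 20, 98]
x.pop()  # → 98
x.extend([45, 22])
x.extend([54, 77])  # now [13, -20, -14, -7, 12, 20, 45, 22, 54, 77]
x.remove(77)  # [13, -20, -14, -7, 12, 20, 45, 22, 54]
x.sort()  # [-20, -14, -7, 12, 13, 20, 22, 45, 54]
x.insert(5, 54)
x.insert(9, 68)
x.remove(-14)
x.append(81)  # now [-20, -7, 12, 13, 54, 20, 22, 45, 68, 54, 81]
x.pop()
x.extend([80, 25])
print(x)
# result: [-20, -7, 12, 13, 54, 20, 22, 45, 68, 54, 80, 25]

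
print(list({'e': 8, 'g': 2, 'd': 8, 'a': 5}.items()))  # [('e', 8), ('g', 2), ('d', 8), ('a', 5)]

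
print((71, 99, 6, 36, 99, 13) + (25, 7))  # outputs (71, 99, 6, 36, 99, 13, 25, 7)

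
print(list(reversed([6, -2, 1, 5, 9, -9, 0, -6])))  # [-6, 0, -9, 9, 5, 1, -2, 6]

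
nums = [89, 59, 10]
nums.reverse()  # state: [10, 59, 89]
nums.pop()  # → 89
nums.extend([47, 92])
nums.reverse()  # [92, 47, 59, 10]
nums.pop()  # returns 10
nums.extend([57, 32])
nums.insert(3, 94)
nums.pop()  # 32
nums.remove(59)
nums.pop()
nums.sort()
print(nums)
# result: [47, 92, 94]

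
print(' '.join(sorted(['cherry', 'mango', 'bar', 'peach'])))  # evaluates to bar cherry mango peach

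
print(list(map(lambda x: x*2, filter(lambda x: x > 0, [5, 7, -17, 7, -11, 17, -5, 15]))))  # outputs [10, 14, 14, 34, 30]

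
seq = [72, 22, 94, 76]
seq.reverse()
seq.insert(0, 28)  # [28, 76, 94, 22, 72]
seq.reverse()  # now [72, 22, 94, 76, 28]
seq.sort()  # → [22, 28, 72, 76, 94]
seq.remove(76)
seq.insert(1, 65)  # [22, 65, 28, 72, 94]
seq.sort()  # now [22, 28, 65, 72, 94]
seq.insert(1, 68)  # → [22, 68, 28, 65, 72, 94]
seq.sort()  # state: [22, 28, 65, 68, 72, 94]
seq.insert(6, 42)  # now [22, 28, 65, 68, 72, 94, 42]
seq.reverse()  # [42, 94, 72, 68, 65, 28, 22]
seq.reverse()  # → [22, 28, 65, 68, 72, 94, 42]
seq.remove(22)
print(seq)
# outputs [28, 65, 68, 72, 94, 42]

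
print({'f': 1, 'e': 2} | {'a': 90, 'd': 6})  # {'f': 1, 'e': 2, 'a': 90, 'd': 6}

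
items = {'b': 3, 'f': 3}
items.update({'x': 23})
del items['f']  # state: {'b': 3, 'x': 23}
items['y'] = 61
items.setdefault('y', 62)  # 61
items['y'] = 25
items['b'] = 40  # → {'b': 40, 'x': 23, 'y': 25}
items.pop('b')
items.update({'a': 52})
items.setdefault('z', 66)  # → 66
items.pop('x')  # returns 23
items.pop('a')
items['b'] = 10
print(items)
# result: {'y': 25, 'z': 66, 'b': 10}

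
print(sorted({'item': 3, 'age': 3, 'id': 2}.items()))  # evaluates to [('age', 3), ('id', 2), ('item', 3)]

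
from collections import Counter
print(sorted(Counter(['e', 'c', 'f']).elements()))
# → ['c', 'e', 'f']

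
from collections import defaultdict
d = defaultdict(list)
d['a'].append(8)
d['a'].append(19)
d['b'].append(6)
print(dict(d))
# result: {'a': [8, 19], 'b': [6]}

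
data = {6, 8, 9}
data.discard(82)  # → {6, 8, 9}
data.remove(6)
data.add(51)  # {8, 9, 51}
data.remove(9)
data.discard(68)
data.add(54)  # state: {8, 51, 54}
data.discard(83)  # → {8, 51, 54}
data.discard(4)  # {8, 51, 54}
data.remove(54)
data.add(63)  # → {8, 51, 63}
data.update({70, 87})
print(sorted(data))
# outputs [8, 51, 63, 70, 87]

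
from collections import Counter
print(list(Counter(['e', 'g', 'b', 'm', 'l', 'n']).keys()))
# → ['e', 'g', 'b', 'm', 'l', 'n']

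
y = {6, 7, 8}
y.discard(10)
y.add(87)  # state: {6, 7, 8, 87}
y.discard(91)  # {6, 7, 8, 87}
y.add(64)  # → {6, 7, 8, 64, 87}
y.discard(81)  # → {6, 7, 8, 64, 87}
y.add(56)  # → {6, 7, 8, 56, 64, 87}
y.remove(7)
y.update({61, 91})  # {6, 8, 56, 61, 64, 87, 91}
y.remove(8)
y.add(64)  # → {6, 56, 61, 64, 87, 91}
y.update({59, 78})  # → {6, 56, 59, 61, 64, 78, 87, 91}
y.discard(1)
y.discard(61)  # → {6, 56, 59, 64, 78, 87, 91}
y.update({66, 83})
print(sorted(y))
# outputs [6, 56, 59, 64, 66, 78, 83, 87, 91]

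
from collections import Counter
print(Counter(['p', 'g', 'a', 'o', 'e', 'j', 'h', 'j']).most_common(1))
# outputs [('j', 2)]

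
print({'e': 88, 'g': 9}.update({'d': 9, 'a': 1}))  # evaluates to None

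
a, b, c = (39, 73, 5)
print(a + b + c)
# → 117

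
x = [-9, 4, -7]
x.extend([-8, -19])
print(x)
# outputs [-9, 4, -7, -8, -19]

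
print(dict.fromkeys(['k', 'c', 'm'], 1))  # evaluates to {'k': 1, 'c': 1, 'm': 1}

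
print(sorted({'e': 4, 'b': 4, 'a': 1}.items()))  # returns [('a', 1), ('b', 4), ('e', 4)]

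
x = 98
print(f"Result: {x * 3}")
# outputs Result: 294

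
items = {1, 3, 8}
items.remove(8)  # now {1, 3}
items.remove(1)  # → {3}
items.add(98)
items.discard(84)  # {3, 98}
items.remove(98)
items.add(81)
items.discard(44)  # {3, 81}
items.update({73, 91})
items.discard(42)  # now {3, 73, 81, 91}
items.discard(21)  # {3, 73, 81, 91}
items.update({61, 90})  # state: {3, 61, 73, 81, 90, 91}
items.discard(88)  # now {3, 61, 73, 81, 90, 91}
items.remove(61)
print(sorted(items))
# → [3, 73, 81, 90, 91]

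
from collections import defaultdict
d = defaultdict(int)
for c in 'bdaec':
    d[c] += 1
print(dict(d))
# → {'b': 1, 'd': 1, 'a': 1, 'e': 1, 'c': 1}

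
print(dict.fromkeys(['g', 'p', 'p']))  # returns {'g': None, 'p': None}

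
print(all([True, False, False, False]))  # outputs False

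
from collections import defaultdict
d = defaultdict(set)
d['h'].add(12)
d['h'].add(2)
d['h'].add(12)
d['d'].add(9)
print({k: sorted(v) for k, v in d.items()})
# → {'h': [2, 12], 'd': [9]}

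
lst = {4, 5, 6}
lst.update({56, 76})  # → {4, 5, 6, 56, 76}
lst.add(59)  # {4, 5, 6, 56, 59, 76}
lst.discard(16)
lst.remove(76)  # {4, 5, 6, 56, 59}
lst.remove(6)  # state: {4, 5, 56, 59}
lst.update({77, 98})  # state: {4, 5, 56, 59, 77, 98}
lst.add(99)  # {4, 5, 56, 59, 77, 98, 99}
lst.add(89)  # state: {4, 5, 56, 59, 77, 89, 98, 99}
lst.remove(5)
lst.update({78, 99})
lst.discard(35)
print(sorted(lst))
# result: [4, 56, 59, 77, 78, 89, 98, 99]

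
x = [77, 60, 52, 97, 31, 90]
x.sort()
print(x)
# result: [31, 52, 60, 77, 90, 97]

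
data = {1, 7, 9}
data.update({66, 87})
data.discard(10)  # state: {1, 7, 9, 66, 87}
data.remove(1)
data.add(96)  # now {7, 9, 66, 87, 96}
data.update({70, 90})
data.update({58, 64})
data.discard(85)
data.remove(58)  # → {7, 9, 64, 66, 70, 87, 90, 96}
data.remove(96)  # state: {7, 9, 64, 66, 70, 87, 90}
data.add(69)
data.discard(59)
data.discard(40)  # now {7, 9, 64, 66, 69, 70, 87, 90}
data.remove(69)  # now {7, 9, 64, 66, 70, 87, 90}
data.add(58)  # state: {7, 9, 58, 64, 66, 70, 87, 90}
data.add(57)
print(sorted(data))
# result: [7, 9, 57, 58, 64, 66, 70, 87, 90]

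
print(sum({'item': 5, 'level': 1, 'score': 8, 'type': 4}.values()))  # 18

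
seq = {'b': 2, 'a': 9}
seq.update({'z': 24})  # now {'b': 2, 'a': 9, 'z': 24}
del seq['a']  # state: {'b': 2, 'z': 24}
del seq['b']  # {'z': 24}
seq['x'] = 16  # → {'z': 24, 'x': 16}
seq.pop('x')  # 16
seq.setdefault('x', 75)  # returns 75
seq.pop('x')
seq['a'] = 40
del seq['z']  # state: {'a': 40}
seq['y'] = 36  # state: {'a': 40, 'y': 36}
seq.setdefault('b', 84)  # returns 84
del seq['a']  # {'y': 36, 'b': 84}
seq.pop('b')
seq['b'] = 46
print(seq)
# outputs {'y': 36, 'b': 46}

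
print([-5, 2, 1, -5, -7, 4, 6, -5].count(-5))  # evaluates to 3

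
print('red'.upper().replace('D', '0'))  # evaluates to RE0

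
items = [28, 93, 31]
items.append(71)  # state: [28, 93, 31, 71]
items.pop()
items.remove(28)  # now [93, 31]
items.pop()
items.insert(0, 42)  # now [42, 93]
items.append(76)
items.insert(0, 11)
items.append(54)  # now [11, 42, 93, 76, 54]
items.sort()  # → [11, 42, 54, 76, 93]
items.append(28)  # [11, 42, 54, 76, 93, 28]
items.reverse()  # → [28, 93, 76, 54, 42, 11]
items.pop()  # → 11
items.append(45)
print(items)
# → [28, 93, 76, 54, 42, 45]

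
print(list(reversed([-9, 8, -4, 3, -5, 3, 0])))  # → [0, 3, -5, 3, -4, 8, -9]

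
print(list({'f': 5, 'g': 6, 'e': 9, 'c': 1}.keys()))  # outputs ['f', 'g', 'e', 'c']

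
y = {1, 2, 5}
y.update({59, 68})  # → {1, 2, 5, 59, 68}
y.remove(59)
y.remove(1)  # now {2, 5, 68}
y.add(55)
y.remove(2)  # {5, 55, 68}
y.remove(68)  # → {5, 55}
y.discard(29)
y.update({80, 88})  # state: {5, 55, 80, 88}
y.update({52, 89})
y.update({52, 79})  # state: {5, 52, 55, 79, 80, 88, 89}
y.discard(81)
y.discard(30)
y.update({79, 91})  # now {5, 52, 55, 79, 80, 88, 89, 91}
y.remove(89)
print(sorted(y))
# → [5, 52, 55, 79, 80, 88, 91]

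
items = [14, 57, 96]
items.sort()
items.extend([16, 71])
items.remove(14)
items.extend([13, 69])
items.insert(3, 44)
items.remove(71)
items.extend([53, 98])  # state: [57, 96, 16, 44, 13, 69, 53, 98]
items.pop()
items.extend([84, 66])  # [57, 96, 16, 44, 13, 69, 53, 84, 66]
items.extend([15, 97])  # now [57, 96, 16, 44, 13, 69, 53, 84, 66, 15, 97]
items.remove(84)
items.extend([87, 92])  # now [57, 96, 16, 44, 13, 69, 53, 66, 15, 97, 87, 92]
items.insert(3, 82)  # [57, 96, 16, 82, 44, 13, 69, 53, 66, 15, 97, 87, 92]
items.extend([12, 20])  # [57, 96, 16, 82, 44, 13, 69, 53, 66, 15, 97, 87, 92, 12, 20]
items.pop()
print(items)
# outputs [57, 96, 16, 82, 44, 13, 69, 53, 66, 15, 97, 87, 92, 12]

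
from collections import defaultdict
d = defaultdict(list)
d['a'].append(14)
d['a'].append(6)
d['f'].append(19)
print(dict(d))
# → {'a': [14, 6], 'f': [19]}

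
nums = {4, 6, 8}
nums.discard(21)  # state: {4, 6, 8}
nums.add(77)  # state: {4, 6, 8, 77}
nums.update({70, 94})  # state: {4, 6, 8, 70, 77, 94}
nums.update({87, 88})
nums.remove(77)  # {4, 6, 8, 70, 87, 88, 94}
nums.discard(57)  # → {4, 6, 8, 70, 87, 88, 94}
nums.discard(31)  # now {4, 6, 8, 70, 87, 88, 94}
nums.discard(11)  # {4, 6, 8, 70, 87, 88, 94}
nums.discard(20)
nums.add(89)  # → {4, 6, 8, 70, 87, 88, 89, 94}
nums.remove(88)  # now {4, 6, 8, 70, 87, 89, 94}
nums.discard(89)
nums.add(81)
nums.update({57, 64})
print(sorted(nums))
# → [4, 6, 8, 57, 64, 70, 81, 87, 94]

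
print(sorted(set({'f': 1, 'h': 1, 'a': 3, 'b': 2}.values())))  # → [1, 2, 3]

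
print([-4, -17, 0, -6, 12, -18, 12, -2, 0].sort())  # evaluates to None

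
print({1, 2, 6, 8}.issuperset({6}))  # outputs True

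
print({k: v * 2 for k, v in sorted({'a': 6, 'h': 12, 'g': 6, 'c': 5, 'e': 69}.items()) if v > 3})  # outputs {'a': 12, 'c': 10, 'e': 138, 'g': 12, 'h': 24}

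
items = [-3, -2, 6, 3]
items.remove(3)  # [-3, -2, 6]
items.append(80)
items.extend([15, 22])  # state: [-3, -2, 6, 80, 15, 22]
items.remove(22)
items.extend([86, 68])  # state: [-3, -2, 6, 80, 15, 86, 68]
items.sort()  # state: [-3, -2, 6, 15, 68, 80, 86]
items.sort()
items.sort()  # [-3, -2, 6, 15, 68, 80, 86]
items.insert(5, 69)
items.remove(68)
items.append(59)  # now [-3, -2, 6, 15, 69, 80, 86, 59]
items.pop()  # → 59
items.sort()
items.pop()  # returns 86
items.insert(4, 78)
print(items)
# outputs [-3, -2, 6, 15, 78, 69, 80]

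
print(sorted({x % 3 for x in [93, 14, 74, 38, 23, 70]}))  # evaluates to [0, 1, 2]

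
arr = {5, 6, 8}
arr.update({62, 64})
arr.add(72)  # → {5, 6, 8, 62, 64, 72}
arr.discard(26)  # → {5, 6, 8, 62, 64, 72}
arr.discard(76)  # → {5, 6, 8, 62, 64, 72}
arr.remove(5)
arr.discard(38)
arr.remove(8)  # {6, 62, 64, 72}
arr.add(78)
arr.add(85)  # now {6, 62, 64, 72, 78, 85}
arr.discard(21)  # {6, 62, 64, 72, 78, 85}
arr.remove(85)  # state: {6, 62, 64, 72, 78}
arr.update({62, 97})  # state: {6, 62, 64, 72, 78, 97}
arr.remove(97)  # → {6, 62, 64, 72, 78}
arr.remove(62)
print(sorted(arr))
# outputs [6, 64, 72, 78]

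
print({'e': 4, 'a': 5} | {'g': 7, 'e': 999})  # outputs {'e': 999, 'a': 5, 'g': 7}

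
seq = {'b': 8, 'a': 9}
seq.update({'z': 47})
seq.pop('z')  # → 47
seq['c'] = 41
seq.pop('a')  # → 9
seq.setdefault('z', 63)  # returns 63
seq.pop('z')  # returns 63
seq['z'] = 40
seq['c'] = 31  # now {'b': 8, 'c': 31, 'z': 40}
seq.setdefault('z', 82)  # 40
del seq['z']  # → {'b': 8, 'c': 31}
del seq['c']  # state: {'b': 8}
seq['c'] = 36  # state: {'b': 8, 'c': 36}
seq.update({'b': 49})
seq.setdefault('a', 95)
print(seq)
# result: {'b': 49, 'c': 36, 'a': 95}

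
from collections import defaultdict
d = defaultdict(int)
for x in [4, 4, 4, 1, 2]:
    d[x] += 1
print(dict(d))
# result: {4: 3, 1: 1, 2: 1}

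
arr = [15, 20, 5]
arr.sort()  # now [5, 15, 20]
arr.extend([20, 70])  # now [5, 15, 20, 20, 70]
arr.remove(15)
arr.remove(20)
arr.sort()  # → [5, 20, 70]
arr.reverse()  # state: [70, 20, 5]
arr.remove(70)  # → [20, 5]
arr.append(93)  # [20, 5, 93]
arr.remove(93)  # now [20, 5]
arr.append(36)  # [20, 5, 36]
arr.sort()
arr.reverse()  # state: [36, 20, 5]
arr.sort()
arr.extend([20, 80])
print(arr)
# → [5, 20, 36, 20, 80]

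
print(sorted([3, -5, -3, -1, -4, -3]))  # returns [-5, -4, -3, -3, -1, 3]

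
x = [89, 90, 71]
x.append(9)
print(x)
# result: [89, 90, 71, 9]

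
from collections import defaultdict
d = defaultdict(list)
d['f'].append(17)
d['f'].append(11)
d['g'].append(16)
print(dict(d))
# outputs {'f': [17, 11], 'g': [16]}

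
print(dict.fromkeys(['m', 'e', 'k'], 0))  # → {'m': 0, 'e': 0, 'k': 0}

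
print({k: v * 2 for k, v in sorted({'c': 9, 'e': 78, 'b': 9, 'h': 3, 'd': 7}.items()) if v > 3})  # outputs {'b': 18, 'c': 18, 'd': 14, 'e': 156}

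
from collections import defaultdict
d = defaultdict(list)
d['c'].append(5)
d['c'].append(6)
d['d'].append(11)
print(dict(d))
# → {'c': [5, 6], 'd': [11]}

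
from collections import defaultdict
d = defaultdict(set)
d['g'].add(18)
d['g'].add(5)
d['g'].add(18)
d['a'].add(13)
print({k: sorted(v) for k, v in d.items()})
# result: {'g': [5, 18], 'a': [13]}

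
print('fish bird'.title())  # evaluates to Fish Bird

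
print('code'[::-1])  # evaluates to edoc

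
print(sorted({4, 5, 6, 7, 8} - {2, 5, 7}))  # [4, 6, 8]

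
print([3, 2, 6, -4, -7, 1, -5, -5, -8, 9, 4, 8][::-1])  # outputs [8, 4, 9, -8, -5, -5, 1, -7, -4, 6, 2, 3]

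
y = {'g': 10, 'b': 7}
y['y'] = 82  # {'g': 10, 'b': 7, 'y': 82}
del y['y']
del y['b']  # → {'g': 10}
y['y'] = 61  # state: {'g': 10, 'y': 61}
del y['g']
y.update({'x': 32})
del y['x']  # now {'y': 61}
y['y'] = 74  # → {'y': 74}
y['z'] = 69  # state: {'y': 74, 'z': 69}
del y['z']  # {'y': 74}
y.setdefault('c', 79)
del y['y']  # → {'c': 79}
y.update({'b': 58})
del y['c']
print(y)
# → {'b': 58}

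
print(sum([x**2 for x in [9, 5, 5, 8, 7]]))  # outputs 244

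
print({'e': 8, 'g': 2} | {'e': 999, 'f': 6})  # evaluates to {'e': 999, 'g': 2, 'f': 6}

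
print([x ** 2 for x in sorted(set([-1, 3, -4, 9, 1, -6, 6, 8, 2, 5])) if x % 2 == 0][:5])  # [36, 16, 4, 36, 64]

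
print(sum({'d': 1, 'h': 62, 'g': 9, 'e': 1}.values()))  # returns 73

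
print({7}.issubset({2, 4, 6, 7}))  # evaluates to True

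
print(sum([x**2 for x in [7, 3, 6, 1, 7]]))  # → 144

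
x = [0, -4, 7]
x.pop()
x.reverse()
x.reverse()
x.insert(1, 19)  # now [0, 19, -4]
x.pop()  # -4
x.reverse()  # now [19, 0]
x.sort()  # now [0, 19]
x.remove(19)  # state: [0]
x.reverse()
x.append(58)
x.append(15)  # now [0, 58, 15]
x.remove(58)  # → [0, 15]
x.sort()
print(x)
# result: [0, 15]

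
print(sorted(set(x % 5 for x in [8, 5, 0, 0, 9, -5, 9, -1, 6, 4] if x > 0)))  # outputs [0, 1, 3, 4]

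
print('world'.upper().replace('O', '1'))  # W1RLD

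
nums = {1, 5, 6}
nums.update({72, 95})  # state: {1, 5, 6, 72, 95}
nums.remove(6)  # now {1, 5, 72, 95}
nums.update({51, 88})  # {1, 5, 51, 72, 88, 95}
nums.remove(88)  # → {1, 5, 51, 72, 95}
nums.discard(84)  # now {1, 5, 51, 72, 95}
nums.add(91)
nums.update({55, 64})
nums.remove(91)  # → {1, 5, 51, 55, 64, 72, 95}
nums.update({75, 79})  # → {1, 5, 51, 55, 64, 72, 75, 79, 95}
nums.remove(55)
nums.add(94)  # {1, 5, 51, 64, 72, 75, 79, 94, 95}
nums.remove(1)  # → {5, 51, 64, 72, 75, 79, 94, 95}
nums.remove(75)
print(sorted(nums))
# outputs [5, 51, 64, 72, 79, 94, 95]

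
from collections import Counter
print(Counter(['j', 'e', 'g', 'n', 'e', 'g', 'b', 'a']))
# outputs Counter({'e': 2, 'g': 2, 'j': 1, 'n': 1, 'b': 1, 'a': 1})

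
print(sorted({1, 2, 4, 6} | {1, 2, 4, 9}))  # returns [1, 2, 4, 6, 9]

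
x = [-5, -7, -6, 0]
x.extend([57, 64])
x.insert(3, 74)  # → [-5, -7, -6, 74, 0, 57, 64]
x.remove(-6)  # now [-5, -7, 74, 0, 57, 64]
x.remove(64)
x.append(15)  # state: [-5, -7, 74, 0, 57, 15]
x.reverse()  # [15, 57, 0, 74, -7, -5]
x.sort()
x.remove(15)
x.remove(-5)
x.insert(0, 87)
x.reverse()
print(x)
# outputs [74, 57, 0, -7, 87]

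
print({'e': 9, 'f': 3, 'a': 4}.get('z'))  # None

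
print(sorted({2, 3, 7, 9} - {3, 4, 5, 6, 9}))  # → [2, 7]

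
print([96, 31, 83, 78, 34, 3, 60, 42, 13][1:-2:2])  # [31, 78, 3]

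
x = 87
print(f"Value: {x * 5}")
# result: Value: 435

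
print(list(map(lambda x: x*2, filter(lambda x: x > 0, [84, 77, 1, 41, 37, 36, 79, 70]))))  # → [168, 154, 2, 82, 74, 72, 158, 140]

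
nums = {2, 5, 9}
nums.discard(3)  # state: {2, 5, 9}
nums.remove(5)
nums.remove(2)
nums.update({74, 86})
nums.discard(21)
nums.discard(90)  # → {9, 74, 86}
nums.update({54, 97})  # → {9, 54, 74, 86, 97}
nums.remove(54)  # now {9, 74, 86, 97}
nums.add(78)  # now {9, 74, 78, 86, 97}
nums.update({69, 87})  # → {9, 69, 74, 78, 86, 87, 97}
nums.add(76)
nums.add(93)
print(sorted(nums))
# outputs [9, 69, 74, 76, 78, 86, 87, 93, 97]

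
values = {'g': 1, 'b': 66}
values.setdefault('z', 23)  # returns 23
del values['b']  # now {'g': 1, 'z': 23}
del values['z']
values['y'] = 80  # {'g': 1, 'y': 80}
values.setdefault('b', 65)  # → 65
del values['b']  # {'g': 1, 'y': 80}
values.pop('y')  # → 80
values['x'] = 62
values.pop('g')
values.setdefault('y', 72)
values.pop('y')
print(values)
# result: {'x': 62}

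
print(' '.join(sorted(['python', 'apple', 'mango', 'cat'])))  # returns apple cat mango python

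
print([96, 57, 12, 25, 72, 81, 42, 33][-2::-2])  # [42, 72, 12, 96]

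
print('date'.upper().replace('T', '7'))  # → DA7E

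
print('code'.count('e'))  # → 1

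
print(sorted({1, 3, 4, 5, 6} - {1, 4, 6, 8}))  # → [3, 5]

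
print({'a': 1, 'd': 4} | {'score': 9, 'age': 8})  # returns {'a': 1, 'd': 4, 'score': 9, 'age': 8}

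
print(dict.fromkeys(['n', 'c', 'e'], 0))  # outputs {'n': 0, 'c': 0, 'e': 0}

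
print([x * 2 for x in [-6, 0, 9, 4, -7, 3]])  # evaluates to [-12, 0, 18, 8, -14, 6]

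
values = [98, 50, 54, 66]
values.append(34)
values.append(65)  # [98, 50, 54, 66, 34, 65]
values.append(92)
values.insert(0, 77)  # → [77, 98, 50, 54, 66, 34, 65, 92]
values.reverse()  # [92, 65, 34, 66, 54, 50, 98, 77]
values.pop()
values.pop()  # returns 98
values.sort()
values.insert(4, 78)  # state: [34, 50, 54, 65, 78, 66, 92]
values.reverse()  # [92, 66, 78, 65, 54, 50, 34]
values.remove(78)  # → [92, 66, 65, 54, 50, 34]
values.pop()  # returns 34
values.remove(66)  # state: [92, 65, 54, 50]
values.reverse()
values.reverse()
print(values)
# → [92, 65, 54, 50]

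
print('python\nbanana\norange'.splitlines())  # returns ['python', 'banana', 'orange']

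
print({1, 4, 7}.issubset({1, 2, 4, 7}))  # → True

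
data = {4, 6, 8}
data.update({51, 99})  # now {4, 6, 8, 51, 99}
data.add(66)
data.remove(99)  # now {4, 6, 8, 51, 66}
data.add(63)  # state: {4, 6, 8, 51, 63, 66}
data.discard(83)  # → {4, 6, 8, 51, 63, 66}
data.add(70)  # {4, 6, 8, 51, 63, 66, 70}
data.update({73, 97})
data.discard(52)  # {4, 6, 8, 51, 63, 66, 70, 73, 97}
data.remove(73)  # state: {4, 6, 8, 51, 63, 66, 70, 97}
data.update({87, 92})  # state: {4, 6, 8, 51, 63, 66, 70, 87, 92, 97}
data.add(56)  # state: {4, 6, 8, 51, 56, 63, 66, 70, 87, 92, 97}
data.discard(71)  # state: {4, 6, 8, 51, 56, 63, 66, 70, 87, 92, 97}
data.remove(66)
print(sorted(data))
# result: [4, 6, 8, 51, 56, 63, 70, 87, 92, 97]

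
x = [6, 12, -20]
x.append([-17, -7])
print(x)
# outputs [6, 12, -20, [-17, -7]]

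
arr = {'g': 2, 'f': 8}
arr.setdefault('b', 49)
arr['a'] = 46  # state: {'g': 2, 'f': 8, 'b': 49, 'a': 46}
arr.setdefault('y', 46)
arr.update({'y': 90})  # {'g': 2, 'f': 8, 'b': 49, 'a': 46, 'y': 90}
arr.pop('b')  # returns 49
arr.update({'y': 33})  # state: {'g': 2, 'f': 8, 'a': 46, 'y': 33}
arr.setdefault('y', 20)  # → 33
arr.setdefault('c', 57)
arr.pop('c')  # 57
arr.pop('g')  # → 2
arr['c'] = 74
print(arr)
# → {'f': 8, 'a': 46, 'y': 33, 'c': 74}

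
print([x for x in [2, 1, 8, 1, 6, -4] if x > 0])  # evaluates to [2, 1, 8, 1, 6]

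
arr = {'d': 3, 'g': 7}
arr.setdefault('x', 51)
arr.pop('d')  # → 3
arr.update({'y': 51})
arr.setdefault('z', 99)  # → 99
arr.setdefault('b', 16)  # 16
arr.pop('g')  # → 7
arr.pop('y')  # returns 51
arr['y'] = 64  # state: {'x': 51, 'z': 99, 'b': 16, 'y': 64}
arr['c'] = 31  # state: {'x': 51, 'z': 99, 'b': 16, 'y': 64, 'c': 31}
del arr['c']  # {'x': 51, 'z': 99, 'b': 16, 'y': 64}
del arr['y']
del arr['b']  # {'x': 51, 'z': 99}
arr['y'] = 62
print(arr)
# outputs {'x': 51, 'z': 99, 'y': 62}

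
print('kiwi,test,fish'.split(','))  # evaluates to ['kiwi', 'test', 'fish']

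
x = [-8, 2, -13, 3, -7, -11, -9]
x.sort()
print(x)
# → [-13, -11, -9, -8, -7, 2, 3]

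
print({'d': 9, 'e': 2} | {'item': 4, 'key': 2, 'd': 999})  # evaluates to {'d': 999, 'e': 2, 'item': 4, 'key': 2}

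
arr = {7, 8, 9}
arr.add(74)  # {7, 8, 9, 74}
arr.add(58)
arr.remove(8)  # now {7, 9, 58, 74}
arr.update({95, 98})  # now {7, 9, 58, 74, 95, 98}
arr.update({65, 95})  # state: {7, 9, 58, 65, 74, 95, 98}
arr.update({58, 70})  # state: {7, 9, 58, 65, 70, 74, 95, 98}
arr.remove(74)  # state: {7, 9, 58, 65, 70, 95, 98}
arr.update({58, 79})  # {7, 9, 58, 65, 70, 79, 95, 98}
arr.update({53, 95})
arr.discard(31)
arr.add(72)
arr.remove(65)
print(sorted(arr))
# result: [7, 9, 53, 58, 70, 72, 79, 95, 98]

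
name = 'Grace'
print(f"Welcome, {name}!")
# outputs Welcome, Grace!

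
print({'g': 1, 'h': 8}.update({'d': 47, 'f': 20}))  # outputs None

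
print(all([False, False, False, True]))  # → False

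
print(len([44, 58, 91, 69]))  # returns 4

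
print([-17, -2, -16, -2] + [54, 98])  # [-17, -2, -16, -2, 54, 98]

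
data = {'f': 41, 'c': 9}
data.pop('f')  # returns 41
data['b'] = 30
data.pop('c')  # 9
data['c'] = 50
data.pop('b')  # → 30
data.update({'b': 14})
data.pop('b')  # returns 14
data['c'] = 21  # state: {'c': 21}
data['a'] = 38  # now {'c': 21, 'a': 38}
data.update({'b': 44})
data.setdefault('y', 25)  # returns 25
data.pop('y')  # 25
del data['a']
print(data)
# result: {'c': 21, 'b': 44}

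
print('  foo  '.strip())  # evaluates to foo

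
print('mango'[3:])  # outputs go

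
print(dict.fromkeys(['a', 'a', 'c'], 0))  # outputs {'a': 0, 'c': 0}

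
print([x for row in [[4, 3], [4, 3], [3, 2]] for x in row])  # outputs [4, 3, 4, 3, 3, 2]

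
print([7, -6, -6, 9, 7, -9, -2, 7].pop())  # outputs 7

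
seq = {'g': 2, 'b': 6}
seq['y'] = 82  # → {'g': 2, 'b': 6, 'y': 82}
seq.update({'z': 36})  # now {'g': 2, 'b': 6, 'y': 82, 'z': 36}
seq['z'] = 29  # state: {'g': 2, 'b': 6, 'y': 82, 'z': 29}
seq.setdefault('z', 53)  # 29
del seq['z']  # {'g': 2, 'b': 6, 'y': 82}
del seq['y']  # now {'g': 2, 'b': 6}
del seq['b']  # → {'g': 2}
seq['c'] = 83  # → {'g': 2, 'c': 83}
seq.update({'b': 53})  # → {'g': 2, 'c': 83, 'b': 53}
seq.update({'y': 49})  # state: {'g': 2, 'c': 83, 'b': 53, 'y': 49}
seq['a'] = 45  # {'g': 2, 'c': 83, 'b': 53, 'y': 49, 'a': 45}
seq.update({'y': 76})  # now {'g': 2, 'c': 83, 'b': 53, 'y': 76, 'a': 45}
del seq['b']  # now {'g': 2, 'c': 83, 'y': 76, 'a': 45}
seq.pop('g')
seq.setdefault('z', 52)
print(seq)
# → {'c': 83, 'y': 76, 'a': 45, 'z': 52}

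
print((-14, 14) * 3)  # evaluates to (-14, 14, -14, 14, -14, 14)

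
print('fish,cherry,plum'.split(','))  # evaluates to ['fish', 'cherry', 'plum']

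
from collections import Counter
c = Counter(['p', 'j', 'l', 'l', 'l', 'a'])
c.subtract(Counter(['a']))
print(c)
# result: Counter({'l': 3, 'p': 1, 'j': 1, 'a': 0})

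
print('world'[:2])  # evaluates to wo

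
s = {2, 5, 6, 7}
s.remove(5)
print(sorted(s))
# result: [2, 6, 7]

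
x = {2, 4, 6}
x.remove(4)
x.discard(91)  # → {2, 6}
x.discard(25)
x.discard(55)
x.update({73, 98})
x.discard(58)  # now {2, 6, 73, 98}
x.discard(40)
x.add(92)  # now {2, 6, 73, 92, 98}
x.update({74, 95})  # {2, 6, 73, 74, 92, 95, 98}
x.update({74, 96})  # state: {2, 6, 73, 74, 92, 95, 96, 98}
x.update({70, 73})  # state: {2, 6, 70, 73, 74, 92, 95, 96, 98}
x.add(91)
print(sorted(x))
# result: [2, 6, 70, 73, 74, 91, 92, 95, 96, 98]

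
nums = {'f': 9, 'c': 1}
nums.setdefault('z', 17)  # 17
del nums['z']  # {'f': 9, 'c': 1}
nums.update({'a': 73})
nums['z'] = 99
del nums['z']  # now {'f': 9, 'c': 1, 'a': 73}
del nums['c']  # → {'f': 9, 'a': 73}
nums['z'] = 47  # {'f': 9, 'a': 73, 'z': 47}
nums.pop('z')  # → 47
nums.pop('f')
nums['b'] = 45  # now {'a': 73, 'b': 45}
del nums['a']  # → {'b': 45}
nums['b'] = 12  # {'b': 12}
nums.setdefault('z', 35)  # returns 35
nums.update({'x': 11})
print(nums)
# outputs {'b': 12, 'z': 35, 'x': 11}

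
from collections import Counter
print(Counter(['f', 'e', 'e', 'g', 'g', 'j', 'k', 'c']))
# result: Counter({'e': 2, 'g': 2, 'f': 1, 'j': 1, 'k': 1, 'c': 1})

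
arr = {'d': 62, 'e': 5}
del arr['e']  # {'d': 62}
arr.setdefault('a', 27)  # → 27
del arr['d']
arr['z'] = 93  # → {'a': 27, 'z': 93}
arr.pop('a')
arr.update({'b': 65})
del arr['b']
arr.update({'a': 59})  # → {'z': 93, 'a': 59}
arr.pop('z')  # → 93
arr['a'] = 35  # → {'a': 35}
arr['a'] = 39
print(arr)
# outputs {'a': 39}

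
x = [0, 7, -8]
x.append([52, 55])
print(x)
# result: [0, 7, -8, [52, 55]]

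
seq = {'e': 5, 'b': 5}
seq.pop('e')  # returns 5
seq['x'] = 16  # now {'b': 5, 'x': 16}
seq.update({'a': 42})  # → {'b': 5, 'x': 16, 'a': 42}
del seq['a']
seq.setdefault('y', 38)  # 38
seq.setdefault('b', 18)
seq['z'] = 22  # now {'b': 5, 'x': 16, 'y': 38, 'z': 22}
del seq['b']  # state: {'x': 16, 'y': 38, 'z': 22}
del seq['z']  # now {'x': 16, 'y': 38}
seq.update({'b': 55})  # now {'x': 16, 'y': 38, 'b': 55}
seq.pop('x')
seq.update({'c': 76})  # {'y': 38, 'b': 55, 'c': 76}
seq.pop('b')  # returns 55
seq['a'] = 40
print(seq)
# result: {'y': 38, 'c': 76, 'a': 40}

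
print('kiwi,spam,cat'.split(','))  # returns ['kiwi', 'spam', 'cat']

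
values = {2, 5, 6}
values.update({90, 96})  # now {2, 5, 6, 90, 96}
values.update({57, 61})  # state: {2, 5, 6, 57, 61, 90, 96}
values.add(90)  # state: {2, 5, 6, 57, 61, 90, 96}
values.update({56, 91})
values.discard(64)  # {2, 5, 6, 56, 57, 61, 90, 91, 96}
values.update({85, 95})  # {2, 5, 6, 56, 57, 61, 85, 90, 91, 95, 96}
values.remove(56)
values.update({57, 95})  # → {2, 5, 6, 57, 61, 85, 90, 91, 95, 96}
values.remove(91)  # {2, 5, 6, 57, 61, 85, 90, 95, 96}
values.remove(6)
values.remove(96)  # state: {2, 5, 57, 61, 85, 90, 95}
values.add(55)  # {2, 5, 55, 57, 61, 85, 90, 95}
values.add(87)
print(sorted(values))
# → [2, 5, 55, 57, 61, 85, 87, 90, 95]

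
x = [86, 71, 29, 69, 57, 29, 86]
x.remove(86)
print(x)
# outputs [71, 29, 69, 57, 29, 86]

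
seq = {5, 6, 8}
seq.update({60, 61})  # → {5, 6, 8, 60, 61}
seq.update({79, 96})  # {5, 6, 8, 60, 61, 79, 96}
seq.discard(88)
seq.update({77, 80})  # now {5, 6, 8, 60, 61, 77, 79, 80, 96}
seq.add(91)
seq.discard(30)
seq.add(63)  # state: {5, 6, 8, 60, 61, 63, 77, 79, 80, 91, 96}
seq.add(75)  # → {5, 6, 8, 60, 61, 63, 75, 77, 79, 80, 91, 96}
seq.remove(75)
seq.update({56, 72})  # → {5, 6, 8, 56, 60, 61, 63, 72, 77, 79, 80, 91, 96}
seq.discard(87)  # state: {5, 6, 8, 56, 60, 61, 63, 72, 77, 79, 80, 91, 96}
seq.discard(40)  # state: {5, 6, 8, 56, 60, 61, 63, 72, 77, 79, 80, 91, 96}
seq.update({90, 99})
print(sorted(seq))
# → [5, 6, 8, 56, 60, 61, 63, 72, 77, 79, 80, 90, 91, 96, 99]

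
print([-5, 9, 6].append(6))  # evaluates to None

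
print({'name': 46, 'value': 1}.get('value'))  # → 1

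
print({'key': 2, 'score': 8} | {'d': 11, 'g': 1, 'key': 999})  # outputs {'key': 999, 'score': 8, 'd': 11, 'g': 1}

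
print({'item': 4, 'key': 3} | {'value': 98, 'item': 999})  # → {'item': 999, 'key': 3, 'value': 98}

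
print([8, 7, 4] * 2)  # [8, 7, 4, 8, 7, 4]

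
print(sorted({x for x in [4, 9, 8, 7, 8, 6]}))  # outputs [4, 6, 7, 8, 9]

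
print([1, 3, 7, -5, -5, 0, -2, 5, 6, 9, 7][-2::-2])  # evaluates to [9, 5, 0, -5, 3]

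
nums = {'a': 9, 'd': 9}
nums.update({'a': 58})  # {'a': 58, 'd': 9}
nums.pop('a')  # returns 58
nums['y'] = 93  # {'d': 9, 'y': 93}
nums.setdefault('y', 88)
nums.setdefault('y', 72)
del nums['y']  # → {'d': 9}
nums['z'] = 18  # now {'d': 9, 'z': 18}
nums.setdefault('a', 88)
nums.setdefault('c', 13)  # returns 13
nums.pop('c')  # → 13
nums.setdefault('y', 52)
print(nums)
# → {'d': 9, 'z': 18, 'a': 88, 'y': 52}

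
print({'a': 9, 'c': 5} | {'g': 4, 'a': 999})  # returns {'a': 999, 'c': 5, 'g': 4}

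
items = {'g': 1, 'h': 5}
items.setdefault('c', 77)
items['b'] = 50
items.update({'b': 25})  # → {'g': 1, 'h': 5, 'c': 77, 'b': 25}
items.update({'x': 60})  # {'g': 1, 'h': 5, 'c': 77, 'b': 25, 'x': 60}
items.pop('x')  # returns 60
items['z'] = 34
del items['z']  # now {'g': 1, 'h': 5, 'c': 77, 'b': 25}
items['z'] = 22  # {'g': 1, 'h': 5, 'c': 77, 'b': 25, 'z': 22}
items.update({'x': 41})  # {'g': 1, 'h': 5, 'c': 77, 'b': 25, 'z': 22, 'x': 41}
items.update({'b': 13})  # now {'g': 1, 'h': 5, 'c': 77, 'b': 13, 'z': 22, 'x': 41}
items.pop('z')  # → 22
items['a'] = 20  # {'g': 1, 'h': 5, 'c': 77, 'b': 13, 'x': 41, 'a': 20}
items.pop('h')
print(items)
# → {'g': 1, 'c': 77, 'b': 13, 'x': 41, 'a': 20}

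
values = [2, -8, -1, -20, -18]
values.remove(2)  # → [-8, -1, -20, -18]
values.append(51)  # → [-8, -1, -20, -18, 51]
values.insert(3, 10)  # [-8, -1, -20, 10, -18, 51]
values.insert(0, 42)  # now [42, -8, -1, -20, 10, -18, 51]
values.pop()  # 51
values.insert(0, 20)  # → [20, 42, -8, -1, -20, 10, -18]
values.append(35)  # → [20, 42, -8, -1, -20, 10, -18, 35]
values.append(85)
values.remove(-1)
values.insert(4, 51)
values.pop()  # 85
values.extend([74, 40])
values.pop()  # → 40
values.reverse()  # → [74, 35, -18, 10, 51, -20, -8, 42, 20]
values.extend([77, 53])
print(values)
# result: [74, 35, -18, 10, 51, -20, -8, 42, 20, 77, 53]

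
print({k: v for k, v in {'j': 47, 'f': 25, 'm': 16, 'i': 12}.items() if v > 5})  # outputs {'j': 47, 'f': 25, 'm': 16, 'i': 12}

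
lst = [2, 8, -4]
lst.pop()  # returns -4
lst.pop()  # 8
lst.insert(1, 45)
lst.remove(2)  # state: [45]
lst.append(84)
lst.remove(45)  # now [84]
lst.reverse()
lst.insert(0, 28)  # [28, 84]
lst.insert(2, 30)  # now [28, 84, 30]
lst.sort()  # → [28, 30, 84]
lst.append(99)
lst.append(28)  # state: [28, 30, 84, 99, 28]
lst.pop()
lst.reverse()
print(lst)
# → [99, 84, 30, 28]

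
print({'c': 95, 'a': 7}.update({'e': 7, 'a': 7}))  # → None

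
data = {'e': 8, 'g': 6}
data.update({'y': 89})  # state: {'e': 8, 'g': 6, 'y': 89}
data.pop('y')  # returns 89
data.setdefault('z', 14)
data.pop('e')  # 8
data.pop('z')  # 14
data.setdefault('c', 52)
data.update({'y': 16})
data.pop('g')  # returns 6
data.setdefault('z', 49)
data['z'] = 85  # {'c': 52, 'y': 16, 'z': 85}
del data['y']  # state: {'c': 52, 'z': 85}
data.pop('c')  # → 52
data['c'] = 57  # {'z': 85, 'c': 57}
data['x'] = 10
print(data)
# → {'z': 85, 'c': 57, 'x': 10}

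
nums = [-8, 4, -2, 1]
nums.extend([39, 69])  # [-8, 4, -2, 1, 39, 69]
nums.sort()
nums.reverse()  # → [69, 39, 4, 1, -2, -8]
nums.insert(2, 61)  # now [69, 39, 61, 4, 1, -2, -8]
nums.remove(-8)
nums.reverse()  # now [-2, 1, 4, 61, 39, 69]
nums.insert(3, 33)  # [-2, 1, 4, 33, 61, 39, 69]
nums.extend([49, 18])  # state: [-2, 1, 4, 33, 61, 39, 69, 49, 18]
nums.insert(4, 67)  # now [-2, 1, 4, 33, 67, 61, 39, 69, 49, 18]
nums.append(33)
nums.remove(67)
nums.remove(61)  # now [-2, 1, 4, 33, 39, 69, 49, 18, 33]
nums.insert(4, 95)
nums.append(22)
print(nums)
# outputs [-2, 1, 4, 33, 95, 39, 69, 49, 18, 33, 22]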